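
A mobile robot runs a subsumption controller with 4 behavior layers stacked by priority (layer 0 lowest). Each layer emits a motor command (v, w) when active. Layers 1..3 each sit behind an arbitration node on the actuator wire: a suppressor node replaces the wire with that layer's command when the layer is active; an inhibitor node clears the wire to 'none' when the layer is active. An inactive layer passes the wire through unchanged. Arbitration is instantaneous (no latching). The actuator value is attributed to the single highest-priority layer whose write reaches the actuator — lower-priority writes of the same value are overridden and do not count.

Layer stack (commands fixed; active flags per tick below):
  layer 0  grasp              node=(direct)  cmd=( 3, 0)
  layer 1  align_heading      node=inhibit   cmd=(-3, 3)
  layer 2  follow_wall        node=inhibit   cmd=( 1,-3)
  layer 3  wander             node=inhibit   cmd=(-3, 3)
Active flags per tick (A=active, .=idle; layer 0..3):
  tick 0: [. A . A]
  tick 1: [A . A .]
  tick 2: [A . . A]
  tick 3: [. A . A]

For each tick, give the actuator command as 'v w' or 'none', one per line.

none
none
none
none

tick 0:
  layer 0 (grasp) idle — none
  layer 1 (align_heading) active — inhibits: none
  layer 2 (follow_wall) idle — unchanged: none
  layer 3 (wander) active — inhibits: none
  → actuator none
tick 1:
  layer 0 (grasp) active — direct: (3, 0)
  layer 1 (align_heading) idle — unchanged: (3, 0)
  layer 2 (follow_wall) active — inhibits: none
  layer 3 (wander) idle — unchanged: none
  → actuator none
tick 2:
  layer 0 (grasp) active — direct: (3, 0)
  layer 1 (align_heading) idle — unchanged: (3, 0)
  layer 2 (follow_wall) idle — unchanged: (3, 0)
  layer 3 (wander) active — inhibits: none
  → actuator none
tick 3:
  layer 0 (grasp) idle — none
  layer 1 (align_heading) active — inhibits: none
  layer 2 (follow_wall) idle — unchanged: none
  layer 3 (wander) active — inhibits: none
  → actuator none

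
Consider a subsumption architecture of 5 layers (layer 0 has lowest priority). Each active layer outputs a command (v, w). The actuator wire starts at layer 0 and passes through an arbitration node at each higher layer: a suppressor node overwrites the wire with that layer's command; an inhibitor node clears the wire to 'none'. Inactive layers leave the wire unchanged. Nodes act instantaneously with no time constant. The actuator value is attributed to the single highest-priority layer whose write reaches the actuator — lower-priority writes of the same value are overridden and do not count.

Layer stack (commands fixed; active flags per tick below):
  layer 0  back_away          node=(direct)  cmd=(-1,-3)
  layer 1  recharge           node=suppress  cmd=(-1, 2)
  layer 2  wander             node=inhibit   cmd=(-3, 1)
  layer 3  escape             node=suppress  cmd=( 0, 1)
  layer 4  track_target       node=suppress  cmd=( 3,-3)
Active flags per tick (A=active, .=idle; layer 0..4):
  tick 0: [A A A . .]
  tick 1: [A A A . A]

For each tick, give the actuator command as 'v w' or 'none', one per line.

tick 0:
  layer 0 (back_away) active — direct: (-1, -3)
  layer 1 (recharge) active — suppresses: (-1, 2)
  layer 2 (wander) active — inhibits: none
  layer 3 (escape) idle — unchanged: none
  layer 4 (track_target) idle — unchanged: none
  → actuator none
tick 1:
  layer 0 (back_away) active — direct: (-1, -3)
  layer 1 (recharge) active — suppresses: (-1, 2)
  layer 2 (wander) active — inhibits: none
  layer 3 (escape) idle — unchanged: none
  layer 4 (track_target) active — suppresses: (3, -3)
  → actuator (3, -3)

none
3 -3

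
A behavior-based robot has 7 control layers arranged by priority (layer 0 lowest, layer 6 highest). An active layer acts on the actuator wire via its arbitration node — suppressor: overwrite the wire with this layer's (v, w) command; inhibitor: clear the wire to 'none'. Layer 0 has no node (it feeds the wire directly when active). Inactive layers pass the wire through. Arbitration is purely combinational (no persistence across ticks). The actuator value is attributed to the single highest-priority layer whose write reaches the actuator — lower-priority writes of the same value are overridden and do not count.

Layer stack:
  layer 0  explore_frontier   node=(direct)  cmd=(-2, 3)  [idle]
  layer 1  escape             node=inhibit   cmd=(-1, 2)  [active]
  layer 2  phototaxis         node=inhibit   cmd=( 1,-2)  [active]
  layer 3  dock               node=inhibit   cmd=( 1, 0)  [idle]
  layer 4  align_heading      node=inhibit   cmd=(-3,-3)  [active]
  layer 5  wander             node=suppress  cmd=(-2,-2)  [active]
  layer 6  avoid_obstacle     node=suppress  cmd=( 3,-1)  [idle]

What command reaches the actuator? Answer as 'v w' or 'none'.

-2 -2

[0] explore_frontier off; wire := none
[1] escape on (inhibit); wire := none
[2] phototaxis on (inhibit); wire := none
[3] dock off; pass none
[4] align_heading on (inhibit); wire := none
[5] wander on (suppress); wire := (-2, -2)
[6] avoid_obstacle off; pass (-2, -2)
output (-2, -2)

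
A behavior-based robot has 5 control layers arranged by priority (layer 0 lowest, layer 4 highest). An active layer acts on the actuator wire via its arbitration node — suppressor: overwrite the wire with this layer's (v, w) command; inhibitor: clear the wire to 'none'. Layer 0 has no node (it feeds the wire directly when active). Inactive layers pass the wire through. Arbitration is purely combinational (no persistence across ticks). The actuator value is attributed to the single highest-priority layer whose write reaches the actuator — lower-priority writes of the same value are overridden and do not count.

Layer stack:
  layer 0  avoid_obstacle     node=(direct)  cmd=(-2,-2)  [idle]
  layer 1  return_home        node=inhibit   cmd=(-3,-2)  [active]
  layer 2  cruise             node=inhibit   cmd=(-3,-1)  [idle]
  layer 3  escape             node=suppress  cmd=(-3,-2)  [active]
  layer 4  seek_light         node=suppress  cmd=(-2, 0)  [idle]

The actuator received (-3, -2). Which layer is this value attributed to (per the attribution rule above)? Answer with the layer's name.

L0 avoid_obstacle: idle → wire = none
L1 return_home: active, inhibitor → wire = none
L2 cruise: idle → wire stays none
L3 escape: active, suppressor → wire = (-3, -2)
L4 seek_light: idle → wire stays (-3, -2)
actuator = (-3, -2)
last writer: layer 3 = escape

escape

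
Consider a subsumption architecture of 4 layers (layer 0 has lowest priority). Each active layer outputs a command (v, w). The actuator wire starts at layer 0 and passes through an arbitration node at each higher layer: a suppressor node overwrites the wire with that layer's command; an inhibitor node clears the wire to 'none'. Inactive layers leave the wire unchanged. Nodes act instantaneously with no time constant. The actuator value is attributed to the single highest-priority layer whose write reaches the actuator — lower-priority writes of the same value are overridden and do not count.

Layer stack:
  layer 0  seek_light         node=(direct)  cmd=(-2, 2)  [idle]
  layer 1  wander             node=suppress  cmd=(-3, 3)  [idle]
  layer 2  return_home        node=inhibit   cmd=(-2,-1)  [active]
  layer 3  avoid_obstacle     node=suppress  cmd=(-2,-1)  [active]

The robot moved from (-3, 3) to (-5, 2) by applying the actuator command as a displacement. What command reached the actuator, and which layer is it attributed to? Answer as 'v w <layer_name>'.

-2 -1 avoid_obstacle

displacement = (-5, 2) − (-3, 3) = (-2, -1)
layer 0 (seek_light) idle — none
layer 1 (wander) idle — unchanged: none
layer 2 (return_home) active — inhibits: none
layer 3 (avoid_obstacle) active — suppresses: (-2, -1)
→ actuator (-2, -1) — from layer 3 (avoid_obstacle)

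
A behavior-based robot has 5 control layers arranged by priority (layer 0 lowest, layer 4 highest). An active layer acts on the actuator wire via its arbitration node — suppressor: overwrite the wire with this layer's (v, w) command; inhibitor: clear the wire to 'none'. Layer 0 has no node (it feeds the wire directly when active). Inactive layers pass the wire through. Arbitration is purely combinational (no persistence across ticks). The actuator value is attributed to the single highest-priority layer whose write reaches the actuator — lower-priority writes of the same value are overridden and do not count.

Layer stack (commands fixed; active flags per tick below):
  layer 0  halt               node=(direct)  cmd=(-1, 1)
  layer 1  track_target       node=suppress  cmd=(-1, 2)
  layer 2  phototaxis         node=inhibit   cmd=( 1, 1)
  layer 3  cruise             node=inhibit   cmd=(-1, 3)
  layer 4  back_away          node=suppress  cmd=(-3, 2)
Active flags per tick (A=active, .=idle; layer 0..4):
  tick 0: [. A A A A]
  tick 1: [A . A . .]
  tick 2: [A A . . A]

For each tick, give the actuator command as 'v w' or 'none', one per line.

-3 2
none
-3 2

tick 0:
  layer 0 (halt) idle — none
  layer 1 (track_target) active — suppresses: (-1, 2)
  layer 2 (phototaxis) active — inhibits: none
  layer 3 (cruise) active — inhibits: none
  layer 4 (back_away) active — suppresses: (-3, 2)
  → actuator (-3, 2)
tick 1:
  layer 0 (halt) active — direct: (-1, 1)
  layer 1 (track_target) idle — unchanged: (-1, 1)
  layer 2 (phototaxis) active — inhibits: none
  layer 3 (cruise) idle — unchanged: none
  layer 4 (back_away) idle — unchanged: none
  → actuator none
tick 2:
  layer 0 (halt) active — direct: (-1, 1)
  layer 1 (track_target) active — suppresses: (-1, 2)
  layer 2 (phototaxis) idle — unchanged: (-1, 2)
  layer 3 (cruise) idle — unchanged: (-1, 2)
  layer 4 (back_away) active — suppresses: (-3, 2)
  → actuator (-3, 2)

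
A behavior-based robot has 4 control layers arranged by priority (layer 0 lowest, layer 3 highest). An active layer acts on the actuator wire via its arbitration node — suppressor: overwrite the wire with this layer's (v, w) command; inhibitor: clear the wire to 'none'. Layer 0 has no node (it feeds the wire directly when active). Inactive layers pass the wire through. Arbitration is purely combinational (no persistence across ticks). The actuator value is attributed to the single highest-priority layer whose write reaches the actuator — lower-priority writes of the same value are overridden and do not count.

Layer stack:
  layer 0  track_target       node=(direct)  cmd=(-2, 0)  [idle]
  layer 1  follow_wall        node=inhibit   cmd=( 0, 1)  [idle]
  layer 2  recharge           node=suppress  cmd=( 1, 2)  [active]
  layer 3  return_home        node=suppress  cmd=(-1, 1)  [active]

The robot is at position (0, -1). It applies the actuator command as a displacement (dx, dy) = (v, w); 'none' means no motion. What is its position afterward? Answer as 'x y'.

layer 0 (track_target) idle — none
layer 1 (follow_wall) idle — unchanged: none
layer 2 (recharge) active — suppresses: (1, 2)
layer 3 (return_home) active — suppresses: (-1, 1)
→ actuator (-1, 1)
position: (0, -1) + (-1, 1) = (-1, 0)

-1 0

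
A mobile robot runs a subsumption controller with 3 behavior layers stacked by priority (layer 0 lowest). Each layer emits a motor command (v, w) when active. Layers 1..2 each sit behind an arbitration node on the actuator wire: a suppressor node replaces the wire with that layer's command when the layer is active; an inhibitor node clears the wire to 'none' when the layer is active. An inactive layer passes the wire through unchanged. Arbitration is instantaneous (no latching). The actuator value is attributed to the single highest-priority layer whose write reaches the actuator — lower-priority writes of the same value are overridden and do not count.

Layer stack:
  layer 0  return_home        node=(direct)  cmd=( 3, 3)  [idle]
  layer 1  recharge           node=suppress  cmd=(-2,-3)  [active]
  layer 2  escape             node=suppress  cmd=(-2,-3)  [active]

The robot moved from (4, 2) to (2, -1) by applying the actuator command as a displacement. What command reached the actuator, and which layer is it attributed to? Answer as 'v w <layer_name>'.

displacement = (2, -1) − (4, 2) = (-2, -3)
[0] return_home off; wire := none
[1] recharge on (suppress); wire := (-2, -3)
[2] escape on (suppress); wire := (-2, -3)
output (-2, -3) — from layer 2 (escape)

-2 -3 escape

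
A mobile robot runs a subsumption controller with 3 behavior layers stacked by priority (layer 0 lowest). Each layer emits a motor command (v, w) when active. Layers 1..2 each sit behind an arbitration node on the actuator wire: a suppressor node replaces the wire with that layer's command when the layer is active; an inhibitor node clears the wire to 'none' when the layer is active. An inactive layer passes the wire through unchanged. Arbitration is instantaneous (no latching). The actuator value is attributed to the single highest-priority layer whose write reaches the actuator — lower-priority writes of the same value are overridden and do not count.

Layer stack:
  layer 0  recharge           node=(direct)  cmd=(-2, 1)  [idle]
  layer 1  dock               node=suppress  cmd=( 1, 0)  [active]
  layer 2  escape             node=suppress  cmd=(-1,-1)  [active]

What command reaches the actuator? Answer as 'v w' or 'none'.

-1 -1

layer 0 (recharge) idle — none
layer 1 (dock) active — suppresses: (1, 0)
layer 2 (escape) active — suppresses: (-1, -1)
→ actuator (-1, -1)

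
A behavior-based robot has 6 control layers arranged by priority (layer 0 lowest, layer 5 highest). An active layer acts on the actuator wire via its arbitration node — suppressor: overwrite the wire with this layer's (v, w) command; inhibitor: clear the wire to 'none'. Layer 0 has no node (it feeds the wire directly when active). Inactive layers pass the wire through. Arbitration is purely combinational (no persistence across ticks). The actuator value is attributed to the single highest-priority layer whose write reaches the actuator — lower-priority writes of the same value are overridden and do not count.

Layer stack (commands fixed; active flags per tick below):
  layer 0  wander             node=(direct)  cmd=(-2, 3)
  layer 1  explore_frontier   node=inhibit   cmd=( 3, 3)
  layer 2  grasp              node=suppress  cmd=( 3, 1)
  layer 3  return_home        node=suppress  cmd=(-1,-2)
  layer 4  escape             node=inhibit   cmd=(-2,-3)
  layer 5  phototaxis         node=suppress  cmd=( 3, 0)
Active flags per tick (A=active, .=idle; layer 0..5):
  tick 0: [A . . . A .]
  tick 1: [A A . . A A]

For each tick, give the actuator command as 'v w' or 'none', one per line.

tick 0:
  layer 0 (wander) active — direct: (-2, 3)
  layer 1 (explore_frontier) idle — unchanged: (-2, 3)
  layer 2 (grasp) idle — unchanged: (-2, 3)
  layer 3 (return_home) idle — unchanged: (-2, 3)
  layer 4 (escape) active — inhibits: none
  layer 5 (phototaxis) idle — unchanged: none
  → actuator none
tick 1:
  layer 0 (wander) active — direct: (-2, 3)
  layer 1 (explore_frontier) active — inhibits: none
  layer 2 (grasp) idle — unchanged: none
  layer 3 (return_home) idle — unchanged: none
  layer 4 (escape) active — inhibits: none
  layer 5 (phototaxis) active — suppresses: (3, 0)
  → actuator (3, 0)

none
3 0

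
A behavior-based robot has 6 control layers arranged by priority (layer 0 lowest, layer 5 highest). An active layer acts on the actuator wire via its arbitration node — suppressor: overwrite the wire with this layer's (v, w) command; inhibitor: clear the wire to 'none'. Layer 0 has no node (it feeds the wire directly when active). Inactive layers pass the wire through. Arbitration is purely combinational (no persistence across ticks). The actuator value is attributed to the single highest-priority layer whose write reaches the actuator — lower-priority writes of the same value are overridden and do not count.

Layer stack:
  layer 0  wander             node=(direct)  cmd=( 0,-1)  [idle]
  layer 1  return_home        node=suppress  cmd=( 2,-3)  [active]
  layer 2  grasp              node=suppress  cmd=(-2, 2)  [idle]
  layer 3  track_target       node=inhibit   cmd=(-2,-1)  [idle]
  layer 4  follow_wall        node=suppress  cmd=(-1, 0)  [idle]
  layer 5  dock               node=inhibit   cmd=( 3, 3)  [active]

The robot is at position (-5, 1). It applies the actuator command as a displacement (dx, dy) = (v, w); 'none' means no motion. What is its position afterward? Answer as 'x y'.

-5 1

L0 wander: idle → wire = none
L1 return_home: active, suppressor → wire = (2, -3)
L2 grasp: idle → wire stays (2, -3)
L3 track_target: idle → wire stays (2, -3)
L4 follow_wall: idle → wire stays (2, -3)
L5 dock: active, inhibitor → wire = none
actuator = none
position: (-5, 1) + none = (-5, 1)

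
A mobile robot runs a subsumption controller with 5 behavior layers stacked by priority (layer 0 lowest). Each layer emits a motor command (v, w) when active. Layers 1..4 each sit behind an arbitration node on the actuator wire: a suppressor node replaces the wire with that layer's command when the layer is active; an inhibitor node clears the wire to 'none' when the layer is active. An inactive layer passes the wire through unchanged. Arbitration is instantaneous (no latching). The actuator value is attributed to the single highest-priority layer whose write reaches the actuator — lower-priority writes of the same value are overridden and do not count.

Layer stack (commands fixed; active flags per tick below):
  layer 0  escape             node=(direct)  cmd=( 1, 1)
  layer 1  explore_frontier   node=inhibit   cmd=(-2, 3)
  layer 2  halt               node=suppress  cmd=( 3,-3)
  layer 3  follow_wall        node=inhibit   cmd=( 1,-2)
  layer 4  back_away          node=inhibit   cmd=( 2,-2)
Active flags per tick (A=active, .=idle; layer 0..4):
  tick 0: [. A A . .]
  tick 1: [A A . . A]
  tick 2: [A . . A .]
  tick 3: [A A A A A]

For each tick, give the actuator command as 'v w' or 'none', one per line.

3 -3
none
none
none

tick 0:
  layer 0 (escape) idle — none
  layer 1 (explore_frontier) active — inhibits: none
  layer 2 (halt) active — suppresses: (3, -3)
  layer 3 (follow_wall) idle — unchanged: (3, -3)
  layer 4 (back_away) idle — unchanged: (3, -3)
  → actuator (3, -3)
tick 1:
  layer 0 (escape) active — direct: (1, 1)
  layer 1 (explore_frontier) active — inhibits: none
  layer 2 (halt) idle — unchanged: none
  layer 3 (follow_wall) idle — unchanged: none
  layer 4 (back_away) active — inhibits: none
  → actuator none
tick 2:
  layer 0 (escape) active — direct: (1, 1)
  layer 1 (explore_frontier) idle — unchanged: (1, 1)
  layer 2 (halt) idle — unchanged: (1, 1)
  layer 3 (follow_wall) active — inhibits: none
  layer 4 (back_away) idle — unchanged: none
  → actuator none
tick 3:
  layer 0 (escape) active — direct: (1, 1)
  layer 1 (explore_frontier) active — inhibits: none
  layer 2 (halt) active — suppresses: (3, -3)
  layer 3 (follow_wall) active — inhibits: none
  layer 4 (back_away) active — inhibits: none
  → actuator none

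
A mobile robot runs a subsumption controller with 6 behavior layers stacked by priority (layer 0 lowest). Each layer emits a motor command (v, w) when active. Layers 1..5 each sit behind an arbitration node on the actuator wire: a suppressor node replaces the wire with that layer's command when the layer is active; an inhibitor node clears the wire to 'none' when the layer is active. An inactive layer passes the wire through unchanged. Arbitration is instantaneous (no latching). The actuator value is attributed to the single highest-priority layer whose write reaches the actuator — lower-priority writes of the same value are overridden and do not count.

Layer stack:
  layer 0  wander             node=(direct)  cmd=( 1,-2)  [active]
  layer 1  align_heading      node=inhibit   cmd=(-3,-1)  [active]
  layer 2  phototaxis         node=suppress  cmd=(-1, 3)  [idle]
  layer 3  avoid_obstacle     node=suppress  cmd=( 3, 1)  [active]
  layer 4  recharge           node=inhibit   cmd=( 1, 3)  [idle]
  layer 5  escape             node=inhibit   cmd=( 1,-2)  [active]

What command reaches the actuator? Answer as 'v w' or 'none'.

none

L0 wander: active, feeds wire = (1, -2)
L1 align_heading: active, inhibitor → wire = none
L2 phototaxis: idle → wire stays none
L3 avoid_obstacle: active, suppressor → wire = (3, 1)
L4 recharge: idle → wire stays (3, 1)
L5 escape: active, inhibitor → wire = none
actuator = none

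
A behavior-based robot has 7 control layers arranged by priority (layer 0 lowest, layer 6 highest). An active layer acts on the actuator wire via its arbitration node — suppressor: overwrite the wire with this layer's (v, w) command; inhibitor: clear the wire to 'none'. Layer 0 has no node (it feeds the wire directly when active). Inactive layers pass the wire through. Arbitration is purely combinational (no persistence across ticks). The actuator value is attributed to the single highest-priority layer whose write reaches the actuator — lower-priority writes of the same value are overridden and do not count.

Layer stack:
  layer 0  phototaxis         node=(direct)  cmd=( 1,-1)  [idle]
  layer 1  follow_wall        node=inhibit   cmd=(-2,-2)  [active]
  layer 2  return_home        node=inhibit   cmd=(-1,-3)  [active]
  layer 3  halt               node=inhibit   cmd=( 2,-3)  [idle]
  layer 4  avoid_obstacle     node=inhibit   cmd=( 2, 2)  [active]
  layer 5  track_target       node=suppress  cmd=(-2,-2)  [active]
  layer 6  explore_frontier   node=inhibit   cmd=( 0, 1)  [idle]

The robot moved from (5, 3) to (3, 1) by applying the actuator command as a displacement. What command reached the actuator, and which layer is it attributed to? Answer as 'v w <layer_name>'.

-2 -2 track_target

displacement = (3, 1) − (5, 3) = (-2, -2)
layer 0 (phototaxis) idle — none
layer 1 (follow_wall) active — inhibits: none
layer 2 (return_home) active — inhibits: none
layer 3 (halt) idle — unchanged: none
layer 4 (avoid_obstacle) active — inhibits: none
layer 5 (track_target) active — suppresses: (-2, -2)
layer 6 (explore_frontier) idle — unchanged: (-2, -2)
→ actuator (-2, -2) — from layer 5 (track_target)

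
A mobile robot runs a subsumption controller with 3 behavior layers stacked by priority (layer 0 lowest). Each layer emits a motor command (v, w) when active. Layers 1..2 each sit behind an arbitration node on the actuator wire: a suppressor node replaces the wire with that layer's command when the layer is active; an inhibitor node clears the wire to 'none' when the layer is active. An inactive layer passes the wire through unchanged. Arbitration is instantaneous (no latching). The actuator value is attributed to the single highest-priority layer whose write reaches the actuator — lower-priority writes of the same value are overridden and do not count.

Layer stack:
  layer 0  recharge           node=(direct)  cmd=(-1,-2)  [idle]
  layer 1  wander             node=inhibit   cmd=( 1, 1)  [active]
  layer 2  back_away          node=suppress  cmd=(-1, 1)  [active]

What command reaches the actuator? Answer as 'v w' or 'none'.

-1 1

L0 recharge: idle → wire = none
L1 wander: active, inhibitor → wire = none
L2 back_away: active, suppressor → wire = (-1, 1)
actuator = (-1, 1)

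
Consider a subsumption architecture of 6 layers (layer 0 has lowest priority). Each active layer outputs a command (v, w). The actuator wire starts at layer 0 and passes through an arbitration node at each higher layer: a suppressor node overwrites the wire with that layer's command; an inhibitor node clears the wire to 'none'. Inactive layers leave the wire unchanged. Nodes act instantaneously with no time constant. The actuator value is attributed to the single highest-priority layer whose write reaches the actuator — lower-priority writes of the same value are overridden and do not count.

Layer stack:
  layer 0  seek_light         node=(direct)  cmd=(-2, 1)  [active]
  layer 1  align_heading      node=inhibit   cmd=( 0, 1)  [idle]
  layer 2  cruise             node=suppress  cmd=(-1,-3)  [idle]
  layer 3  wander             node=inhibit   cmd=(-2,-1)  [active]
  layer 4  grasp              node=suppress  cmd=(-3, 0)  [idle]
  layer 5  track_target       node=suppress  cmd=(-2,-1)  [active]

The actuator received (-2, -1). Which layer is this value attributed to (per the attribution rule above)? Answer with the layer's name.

layer 0 (seek_light) active — direct: (-2, 1)
layer 1 (align_heading) idle — unchanged: (-2, 1)
layer 2 (cruise) idle — unchanged: (-2, 1)
layer 3 (wander) active — inhibits: none
layer 4 (grasp) idle — unchanged: none
layer 5 (track_target) active — suppresses: (-2, -1)
→ actuator (-2, -1)
last writer: layer 5 = track_target

track_target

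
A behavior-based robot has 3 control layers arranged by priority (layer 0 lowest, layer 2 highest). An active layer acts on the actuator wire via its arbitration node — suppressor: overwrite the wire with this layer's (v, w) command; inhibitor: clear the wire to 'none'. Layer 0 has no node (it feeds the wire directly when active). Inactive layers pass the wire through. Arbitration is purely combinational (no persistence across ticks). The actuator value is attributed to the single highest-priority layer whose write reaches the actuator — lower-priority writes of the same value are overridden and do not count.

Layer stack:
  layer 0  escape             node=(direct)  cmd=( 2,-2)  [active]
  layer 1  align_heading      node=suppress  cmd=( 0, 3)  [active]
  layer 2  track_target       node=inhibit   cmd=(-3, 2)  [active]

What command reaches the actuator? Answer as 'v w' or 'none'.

layer 0 (escape) active — direct: (2, -2)
layer 1 (align_heading) active — suppresses: (0, 3)
layer 2 (track_target) active — inhibits: none
→ actuator none

none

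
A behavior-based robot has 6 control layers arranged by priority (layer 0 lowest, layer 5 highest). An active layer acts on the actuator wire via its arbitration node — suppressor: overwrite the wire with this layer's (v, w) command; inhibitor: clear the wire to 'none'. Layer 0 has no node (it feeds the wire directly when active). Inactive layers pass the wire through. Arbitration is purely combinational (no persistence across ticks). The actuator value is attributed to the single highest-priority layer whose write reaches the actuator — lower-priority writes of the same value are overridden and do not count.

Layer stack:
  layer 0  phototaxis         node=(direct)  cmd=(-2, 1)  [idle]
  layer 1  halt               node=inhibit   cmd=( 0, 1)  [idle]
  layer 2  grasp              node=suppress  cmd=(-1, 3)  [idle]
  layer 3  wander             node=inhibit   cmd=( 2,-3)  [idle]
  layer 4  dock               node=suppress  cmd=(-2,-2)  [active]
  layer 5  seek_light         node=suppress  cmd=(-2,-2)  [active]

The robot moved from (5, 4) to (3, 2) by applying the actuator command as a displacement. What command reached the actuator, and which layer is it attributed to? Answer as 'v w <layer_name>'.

displacement = (3, 2) − (5, 4) = (-2, -2)
L0 phototaxis: idle → wire = none
L1 halt: idle → wire stays none
L2 grasp: idle → wire stays none
L3 wander: idle → wire stays none
L4 dock: active, suppressor → wire = (-2, -2)
L5 seek_light: active, suppressor → wire = (-2, -2)
actuator = (-2, -2) — from layer 5 (seek_light)

-2 -2 seek_light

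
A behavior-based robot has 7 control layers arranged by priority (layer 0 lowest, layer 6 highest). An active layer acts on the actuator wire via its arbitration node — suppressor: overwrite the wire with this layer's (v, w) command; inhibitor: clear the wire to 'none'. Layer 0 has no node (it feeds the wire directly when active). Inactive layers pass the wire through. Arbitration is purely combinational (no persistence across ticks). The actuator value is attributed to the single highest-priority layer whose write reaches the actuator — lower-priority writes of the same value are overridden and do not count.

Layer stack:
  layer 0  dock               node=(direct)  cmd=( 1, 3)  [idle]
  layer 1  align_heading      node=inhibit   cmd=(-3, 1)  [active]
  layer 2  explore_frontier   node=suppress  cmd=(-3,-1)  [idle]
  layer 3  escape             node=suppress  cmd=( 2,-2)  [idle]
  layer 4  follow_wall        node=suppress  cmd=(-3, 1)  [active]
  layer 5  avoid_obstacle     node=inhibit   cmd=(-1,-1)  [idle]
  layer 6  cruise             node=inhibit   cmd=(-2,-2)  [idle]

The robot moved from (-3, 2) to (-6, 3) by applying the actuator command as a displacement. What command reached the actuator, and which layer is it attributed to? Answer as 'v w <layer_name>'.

-3 1 follow_wall

displacement = (-6, 3) − (-3, 2) = (-3, 1)
[0] dock off; wire := none
[1] align_heading on (inhibit); wire := none
[2] explore_frontier off; pass none
[3] escape off; pass none
[4] follow_wall on (suppress); wire := (-3, 1)
[5] avoid_obstacle off; pass (-3, 1)
[6] cruise off; pass (-3, 1)
output (-3, 1) — from layer 4 (follow_wall)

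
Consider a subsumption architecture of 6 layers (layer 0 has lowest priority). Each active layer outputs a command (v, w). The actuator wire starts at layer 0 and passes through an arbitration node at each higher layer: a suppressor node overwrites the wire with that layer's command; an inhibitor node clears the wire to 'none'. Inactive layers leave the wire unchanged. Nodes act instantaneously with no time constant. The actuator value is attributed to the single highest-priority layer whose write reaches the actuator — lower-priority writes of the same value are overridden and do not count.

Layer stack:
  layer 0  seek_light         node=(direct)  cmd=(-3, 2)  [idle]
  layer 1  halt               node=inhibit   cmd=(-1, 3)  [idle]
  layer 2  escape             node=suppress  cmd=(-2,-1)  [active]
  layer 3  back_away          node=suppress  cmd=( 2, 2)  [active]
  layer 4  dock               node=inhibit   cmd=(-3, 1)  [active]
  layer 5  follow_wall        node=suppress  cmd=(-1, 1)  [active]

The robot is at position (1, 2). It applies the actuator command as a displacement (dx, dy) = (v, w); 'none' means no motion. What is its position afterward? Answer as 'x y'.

0 3

[0] seek_light off; wire := none
[1] halt off; pass none
[2] escape on (suppress); wire := (-2, -1)
[3] back_away on (suppress); wire := (2, 2)
[4] dock on (inhibit); wire := none
[5] follow_wall on (suppress); wire := (-1, 1)
output (-1, 1)
position: (1, 2) + (-1, 1) = (0, 3)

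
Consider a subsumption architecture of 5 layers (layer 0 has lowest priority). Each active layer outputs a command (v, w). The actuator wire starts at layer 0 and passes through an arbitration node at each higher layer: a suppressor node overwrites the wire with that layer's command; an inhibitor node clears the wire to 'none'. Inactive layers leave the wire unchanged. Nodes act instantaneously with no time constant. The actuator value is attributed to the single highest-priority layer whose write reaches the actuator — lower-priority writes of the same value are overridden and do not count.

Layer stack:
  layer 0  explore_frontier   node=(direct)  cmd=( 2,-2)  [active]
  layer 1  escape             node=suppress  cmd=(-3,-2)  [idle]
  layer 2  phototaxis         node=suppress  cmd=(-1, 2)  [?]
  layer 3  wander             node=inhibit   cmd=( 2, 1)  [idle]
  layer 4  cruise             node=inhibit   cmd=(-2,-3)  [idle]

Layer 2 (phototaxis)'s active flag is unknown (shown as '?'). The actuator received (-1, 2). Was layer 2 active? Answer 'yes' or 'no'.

yes

If layer 2 is active=yes:
  actuator would be (-1, 2)
If layer 2 is active=no:
  actuator would be (2, -2)
Observed (-1, 2), so layer 2 was active.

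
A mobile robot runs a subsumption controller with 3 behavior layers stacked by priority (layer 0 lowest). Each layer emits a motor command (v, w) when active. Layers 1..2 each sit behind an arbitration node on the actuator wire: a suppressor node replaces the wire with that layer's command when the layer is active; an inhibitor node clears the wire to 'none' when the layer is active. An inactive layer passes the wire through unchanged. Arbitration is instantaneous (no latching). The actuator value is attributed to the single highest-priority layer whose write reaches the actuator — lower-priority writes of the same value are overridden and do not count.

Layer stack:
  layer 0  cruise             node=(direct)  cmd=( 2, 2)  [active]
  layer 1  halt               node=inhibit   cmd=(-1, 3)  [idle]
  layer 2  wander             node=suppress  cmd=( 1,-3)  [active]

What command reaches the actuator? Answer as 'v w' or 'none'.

1 -3

[0] cruise on; wire := (2, 2)
[1] halt off; pass (2, 2)
[2] wander on (suppress); wire := (1, -3)
output (1, -3)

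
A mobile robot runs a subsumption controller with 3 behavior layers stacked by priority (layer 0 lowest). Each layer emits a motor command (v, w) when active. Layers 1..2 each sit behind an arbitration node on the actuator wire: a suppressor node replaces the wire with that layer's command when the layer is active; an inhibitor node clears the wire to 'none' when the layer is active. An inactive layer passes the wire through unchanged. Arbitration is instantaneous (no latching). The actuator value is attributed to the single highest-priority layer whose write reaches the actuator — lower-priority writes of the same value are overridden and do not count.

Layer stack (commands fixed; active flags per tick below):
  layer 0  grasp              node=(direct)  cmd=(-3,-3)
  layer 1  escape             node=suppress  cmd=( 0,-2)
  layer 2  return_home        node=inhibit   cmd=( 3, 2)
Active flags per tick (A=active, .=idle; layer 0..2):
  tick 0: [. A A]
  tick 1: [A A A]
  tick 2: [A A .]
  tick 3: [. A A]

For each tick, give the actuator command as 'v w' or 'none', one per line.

none
none
0 -2
none

tick 0:
  L0 grasp: idle → wire = none
  L1 escape: active, suppressor → wire = (0, -2)
  L2 return_home: active, inhibitor → wire = none
  actuator = none
tick 1:
  L0 grasp: active, feeds wire = (-3, -3)
  L1 escape: active, suppressor → wire = (0, -2)
  L2 return_home: active, inhibitor → wire = none
  actuator = none
tick 2:
  L0 grasp: active, feeds wire = (-3, -3)
  L1 escape: active, suppressor → wire = (0, -2)
  L2 return_home: idle → wire stays (0, -2)
  actuator = (0, -2)
tick 3:
  L0 grasp: idle → wire = none
  L1 escape: active, suppressor → wire = (0, -2)
  L2 return_home: active, inhibitor → wire = none
  actuator = none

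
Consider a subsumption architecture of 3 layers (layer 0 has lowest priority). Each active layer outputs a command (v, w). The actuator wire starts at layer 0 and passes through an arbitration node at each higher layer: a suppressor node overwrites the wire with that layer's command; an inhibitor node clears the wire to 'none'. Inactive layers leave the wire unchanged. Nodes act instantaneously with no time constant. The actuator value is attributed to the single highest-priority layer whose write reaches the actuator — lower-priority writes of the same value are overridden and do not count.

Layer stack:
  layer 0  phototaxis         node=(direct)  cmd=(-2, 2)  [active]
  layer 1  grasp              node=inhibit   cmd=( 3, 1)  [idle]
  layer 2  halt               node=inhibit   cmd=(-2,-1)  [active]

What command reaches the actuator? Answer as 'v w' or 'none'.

none

L0 phototaxis: active, feeds wire = (-2, 2)
L1 grasp: idle → wire stays (-2, 2)
L2 halt: active, inhibitor → wire = none
actuator = none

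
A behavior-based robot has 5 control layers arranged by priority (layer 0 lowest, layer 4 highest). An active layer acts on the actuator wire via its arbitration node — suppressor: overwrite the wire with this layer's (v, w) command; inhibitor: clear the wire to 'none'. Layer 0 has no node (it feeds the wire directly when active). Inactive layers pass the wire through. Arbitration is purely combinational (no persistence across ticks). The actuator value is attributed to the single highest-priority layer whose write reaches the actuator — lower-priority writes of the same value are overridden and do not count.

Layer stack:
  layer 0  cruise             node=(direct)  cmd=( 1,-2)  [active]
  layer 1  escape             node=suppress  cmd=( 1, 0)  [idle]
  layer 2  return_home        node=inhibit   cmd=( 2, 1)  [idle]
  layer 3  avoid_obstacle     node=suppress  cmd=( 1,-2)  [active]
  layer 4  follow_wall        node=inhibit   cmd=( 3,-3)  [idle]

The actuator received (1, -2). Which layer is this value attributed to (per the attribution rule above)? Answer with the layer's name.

layer 0 (cruise) active — direct: (1, -2)
layer 1 (escape) idle — unchanged: (1, -2)
layer 2 (return_home) idle — unchanged: (1, -2)
layer 3 (avoid_obstacle) active — suppresses: (1, -2)
layer 4 (follow_wall) idle — unchanged: (1, -2)
→ actuator (1, -2)
last writer: layer 3 = avoid_obstacle

avoid_obstacle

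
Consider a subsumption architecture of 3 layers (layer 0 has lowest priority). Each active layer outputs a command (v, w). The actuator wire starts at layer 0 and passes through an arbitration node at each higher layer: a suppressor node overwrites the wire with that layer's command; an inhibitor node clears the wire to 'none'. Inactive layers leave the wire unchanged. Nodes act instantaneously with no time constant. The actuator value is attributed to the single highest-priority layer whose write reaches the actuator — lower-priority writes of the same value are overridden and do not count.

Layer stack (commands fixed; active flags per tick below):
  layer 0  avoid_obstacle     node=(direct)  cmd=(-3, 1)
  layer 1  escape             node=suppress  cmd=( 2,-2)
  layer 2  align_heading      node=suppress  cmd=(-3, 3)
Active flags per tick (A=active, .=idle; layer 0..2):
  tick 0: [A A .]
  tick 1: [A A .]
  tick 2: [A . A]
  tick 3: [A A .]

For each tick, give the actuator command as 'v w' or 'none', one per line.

2 -2
2 -2
-3 3
2 -2

tick 0:
  [0] avoid_obstacle on; wire := (-3, 1)
  [1] escape on (suppress); wire := (2, -2)
  [2] align_heading off; pass (2, -2)
  output (2, -2)
tick 1:
  [0] avoid_obstacle on; wire := (-3, 1)
  [1] escape on (suppress); wire := (2, -2)
  [2] align_heading off; pass (2, -2)
  output (2, -2)
tick 2:
  [0] avoid_obstacle on; wire := (-3, 1)
  [1] escape off; pass (-3, 1)
  [2] align_heading on (suppress); wire := (-3, 3)
  output (-3, 3)
tick 3:
  [0] avoid_obstacle on; wire := (-3, 1)
  [1] escape on (suppress); wire := (2, -2)
  [2] align_heading off; pass (2, -2)
  output (2, -2)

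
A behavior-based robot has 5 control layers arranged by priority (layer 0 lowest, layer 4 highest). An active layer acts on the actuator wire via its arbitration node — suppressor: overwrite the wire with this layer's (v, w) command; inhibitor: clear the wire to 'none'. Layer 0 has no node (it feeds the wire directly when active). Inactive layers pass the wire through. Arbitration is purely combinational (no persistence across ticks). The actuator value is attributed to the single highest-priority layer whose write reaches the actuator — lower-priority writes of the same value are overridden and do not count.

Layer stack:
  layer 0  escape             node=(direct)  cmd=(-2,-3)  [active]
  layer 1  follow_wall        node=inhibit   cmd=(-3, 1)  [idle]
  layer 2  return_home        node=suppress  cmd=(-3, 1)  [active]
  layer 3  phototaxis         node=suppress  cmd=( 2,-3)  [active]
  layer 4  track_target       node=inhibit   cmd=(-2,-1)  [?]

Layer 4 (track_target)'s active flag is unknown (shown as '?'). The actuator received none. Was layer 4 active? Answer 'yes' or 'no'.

If layer 4 is active=yes:
  actuator would be none
If layer 4 is active=no:
  actuator would be (2, -3)
Observed none, so layer 4 was active.

yes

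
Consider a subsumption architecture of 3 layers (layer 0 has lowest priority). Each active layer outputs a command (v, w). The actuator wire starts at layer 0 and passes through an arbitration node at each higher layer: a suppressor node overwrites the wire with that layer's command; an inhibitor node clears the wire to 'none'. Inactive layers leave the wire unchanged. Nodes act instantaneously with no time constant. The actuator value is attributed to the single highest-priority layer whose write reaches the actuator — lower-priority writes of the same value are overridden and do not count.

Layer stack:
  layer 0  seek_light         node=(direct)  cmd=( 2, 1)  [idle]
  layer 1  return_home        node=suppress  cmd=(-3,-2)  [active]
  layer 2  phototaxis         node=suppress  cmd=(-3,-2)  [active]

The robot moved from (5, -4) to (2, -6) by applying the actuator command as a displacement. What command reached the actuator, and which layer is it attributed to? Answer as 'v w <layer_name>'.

-3 -2 phototaxis

displacement = (2, -6) − (5, -4) = (-3, -2)
[0] seek_light off; wire := none
[1] return_home on (suppress); wire := (-3, -2)
[2] phototaxis on (suppress); wire := (-3, -2)
output (-3, -2) — from layer 2 (phototaxis)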